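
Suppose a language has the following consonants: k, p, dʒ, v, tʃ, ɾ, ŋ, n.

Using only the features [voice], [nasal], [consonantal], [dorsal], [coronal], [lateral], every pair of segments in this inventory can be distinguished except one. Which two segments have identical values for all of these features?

Both /ɾ/ and /dʒ/ are [+voice], [-nasal], [+consonantal], [-dorsal], [+coronal], [-lateral]. Since the list omits [sonorant], [strident] and [anterior] — which do distinguish the alveolar tap from the voiced postalveolar affricate — this pair collapses; all other pairs remain distinct.

ɾ, dʒ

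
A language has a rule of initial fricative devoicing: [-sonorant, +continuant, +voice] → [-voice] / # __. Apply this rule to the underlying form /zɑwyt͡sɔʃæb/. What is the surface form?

[sɑwyt͡sɔʃæb]

The only segment in the rule's environment that also matches [-sonorant, +continuant, +voice] is /z/. Applying [-voice] turns the voiced alveolar fricative into /s/ (voiceless alveolar fricative), giving [sɑwyt͡sɔʃæb].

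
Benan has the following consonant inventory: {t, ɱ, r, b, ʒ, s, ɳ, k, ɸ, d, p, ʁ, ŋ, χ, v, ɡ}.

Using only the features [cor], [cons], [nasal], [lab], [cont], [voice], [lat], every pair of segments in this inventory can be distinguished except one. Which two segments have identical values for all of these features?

r, ʒ

On the given features, /r/ and /ʒ/ have an identical profile: [+coronal], [+consonantal], [−nasal], [−labial], [+continuant], [+voice], [−lateral]. No other two segments in the inventory coincide on all 7 features. (They do differ in [sonorant], [strident] and [anterior], which are not among the given features.)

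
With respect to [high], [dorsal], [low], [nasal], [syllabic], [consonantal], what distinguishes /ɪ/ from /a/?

The two segments share [+dorsal], [−nasal], [+syllabic], [−consonantal]. The only features from the list on which they differ: /ɪ/ is [+high] while /a/ is [−high]; /ɪ/ is [−low] while /a/ is [+low].

[high], [low]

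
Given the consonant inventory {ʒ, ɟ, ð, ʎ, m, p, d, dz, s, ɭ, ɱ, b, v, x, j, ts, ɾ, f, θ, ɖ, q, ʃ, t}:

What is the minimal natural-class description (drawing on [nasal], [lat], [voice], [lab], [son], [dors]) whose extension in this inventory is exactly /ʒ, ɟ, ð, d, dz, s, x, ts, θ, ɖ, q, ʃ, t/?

The class [-sonorant], [-labial] has exactly /ʒ, ɟ, ð, d, dz, s, x, ts, θ, ɖ, q, ʃ, t/ as its extension in this inventory. No smaller conjunction from the listed features achieves this: [-labial] alone would also admit /ʎ, ɭ, j, ɾ/; [-sonorant] alone would also admit /p, b, v, f/; and checking the remaining single features turns up none with this extension.

[-son, -lab]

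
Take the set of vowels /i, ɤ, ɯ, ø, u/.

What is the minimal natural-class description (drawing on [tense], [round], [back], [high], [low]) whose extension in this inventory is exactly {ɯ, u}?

The class [+high], [+back] has exactly /ɯ, u/ as its extension in this inventory. No smaller conjunction from the listed features achieves this: [+back] alone would also admit /ɤ/; [+high] alone would also admit /i/; and checking the remaining single features turns up none with this extension.

[+high, +back]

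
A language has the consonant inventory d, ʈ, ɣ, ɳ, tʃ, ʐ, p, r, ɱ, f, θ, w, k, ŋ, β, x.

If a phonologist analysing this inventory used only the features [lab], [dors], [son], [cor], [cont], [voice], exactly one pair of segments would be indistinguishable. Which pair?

tʃ, ʈ

On the given features, /tʃ/ and /ʈ/ have an identical profile: [-labial], [-dorsal], [-sonorant], [+coronal], [-continuant], [-voice]. No other two segments in the inventory coincide on all 6 features. (They do differ in [strident], [delayed release] and [distributed], which are not among the given features.)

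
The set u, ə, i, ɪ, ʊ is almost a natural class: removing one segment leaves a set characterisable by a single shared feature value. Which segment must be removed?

ə

[high] groups all but one: /ʊ, u, ɪ, i/ share [+high] while /ə/ (mid central vowel (schwa)) alone is [−high]. Removing any other segment would not leave a single-feature class that excludes it.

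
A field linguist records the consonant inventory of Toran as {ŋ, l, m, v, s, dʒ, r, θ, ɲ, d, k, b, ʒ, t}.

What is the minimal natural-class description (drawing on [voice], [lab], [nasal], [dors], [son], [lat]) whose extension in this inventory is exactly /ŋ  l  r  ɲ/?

[+son, -lab]

The class [+sonorant], [-labial] has exactly /ŋ, l, r, ɲ/ as its extension in this inventory. No smaller conjunction from the listed features achieves this: [-labial] alone would also admit /s, dʒ, θ, d, …/; [+sonorant] alone would also admit /m/; and checking the remaining single features turns up none with this extension.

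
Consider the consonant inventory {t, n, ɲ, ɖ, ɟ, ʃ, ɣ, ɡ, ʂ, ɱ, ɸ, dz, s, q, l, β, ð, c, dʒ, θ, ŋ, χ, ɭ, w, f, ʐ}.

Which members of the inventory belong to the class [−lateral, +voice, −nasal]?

ɖ, ɟ, ɣ, ɡ, dz, β, ð, dʒ, w, ʐ

Checking each segment against [−lateral], [+voice], [−nasal]: /ɖ/ (voiced retroflex stop), /ɟ/ (voiced palatal stop), /ɣ/ (voiced velar fricative), /ɡ/ (voiced velar stop), /dz/ (voiced alveolar affricate), /β/ (voiced bilabial fricative), among others, satisfy every feature; every other segment in the inventory fails at least one.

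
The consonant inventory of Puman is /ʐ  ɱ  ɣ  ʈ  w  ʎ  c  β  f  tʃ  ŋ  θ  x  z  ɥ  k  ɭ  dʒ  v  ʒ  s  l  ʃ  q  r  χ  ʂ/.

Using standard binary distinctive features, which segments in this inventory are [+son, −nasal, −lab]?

ʎ, ɭ, l, r

Eliminate segments failing any feature: /ʐ, ɣ, ʈ, c, β, f, tʃ, θ, x, z, k, dʒ, v, ʒ, s, ʃ, q, χ, ʂ/ are [−sonorant]; /ɱ, ŋ/ are [+nasal]; /w, ɥ/ are [+labial]. The remaining /ʎ, ɭ, l, r/ satisfy [+sonorant], [−nasal], [−labial].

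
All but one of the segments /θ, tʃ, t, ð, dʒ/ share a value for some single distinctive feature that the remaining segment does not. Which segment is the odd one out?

t

[distributed] groups all but one: /ð, θ, tʃ, dʒ/ share [+distributed] while /t/ (voiceless alveolar stop) alone is [−distributed]. Removing any other segment would not leave a single-feature class that excludes it.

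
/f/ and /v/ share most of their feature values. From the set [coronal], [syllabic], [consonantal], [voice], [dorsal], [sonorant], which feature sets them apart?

[voice]

/f/ is the voiceless labiodental fricative and /v/ is the voiced labiodental fricative. Both are [−coronal], [−syllabic], [+consonantal], [−dorsal], [−sonorant]. /f/ is [−voice] while /v/ is [+voice], so the distinguishing feature is [voice].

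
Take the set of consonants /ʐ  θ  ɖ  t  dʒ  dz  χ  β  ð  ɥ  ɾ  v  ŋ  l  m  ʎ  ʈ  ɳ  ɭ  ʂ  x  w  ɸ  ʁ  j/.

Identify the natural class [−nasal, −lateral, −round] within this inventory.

ʐ, θ, ɖ, t, dʒ, dz, χ, β, ð, ɾ, v, ʈ, ʂ, x, ɸ, ʁ, j

First, the [−nasal] segments are /ʐ, θ, ɖ, t, dʒ, dz, χ, β, ð, ɥ, ɾ, v, l, ʎ, ʈ, ɭ, ʂ, x, w, ɸ, ʁ, j/.
Then [−lateral] gives /ʐ, θ, ɖ, t, dʒ, dz, χ, β, ð, ɥ, ɾ, v, ʈ, ʂ, x, w, ɸ, ʁ, j/.
Within that set, [−round] leaves /ʐ, θ, ɖ, t, dʒ, dz, χ, β, ð, ɾ, v, ʈ, ʂ, x, ɸ, ʁ, j/.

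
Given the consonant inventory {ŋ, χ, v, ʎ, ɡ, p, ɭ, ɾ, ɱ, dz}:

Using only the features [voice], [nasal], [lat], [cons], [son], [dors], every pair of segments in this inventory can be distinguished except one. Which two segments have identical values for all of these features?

v, dz

Both /v/ and /dz/ are [+voice], [-nasal], [-lateral], [+consonantal], [-sonorant], [-dorsal]. Since the list omits [continuant], [labial] and [coronal] — which do distinguish the voiced labiodental fricative from the voiced alveolar affricate — this pair collapses; all other pairs remain distinct.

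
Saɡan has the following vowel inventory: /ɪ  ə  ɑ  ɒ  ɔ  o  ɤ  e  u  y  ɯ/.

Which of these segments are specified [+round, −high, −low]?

ɔ, o

The [+round] segments are /ɒ, ɔ, o, u, y/.
Intersecting with [−high] gives /ɒ, ɔ, o/.
Within that set, [−low] leaves /ɔ, o/.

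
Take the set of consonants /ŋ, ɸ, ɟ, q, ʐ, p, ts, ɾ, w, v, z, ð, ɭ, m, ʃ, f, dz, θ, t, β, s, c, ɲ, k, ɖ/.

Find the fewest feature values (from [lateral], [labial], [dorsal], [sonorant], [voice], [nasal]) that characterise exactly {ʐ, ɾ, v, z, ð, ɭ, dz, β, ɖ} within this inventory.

[+voice, −nasal, −dorsal]

/ʐ, ɾ, v, z, ð, ɭ, dz, β, ɖ/ are all [+voice], [−nasal], [−dorsal], and no other segment in the inventory matches all three values. Dropping any one of them over-generates: [−nasal, −dorsal] alone would also admit /ɸ, p, ts, ʃ, …/; [+voice, −dorsal] alone would also admit /m/; [+voice, −nasal] alone would also admit /ɟ, w/. No other combination of two listed features picks out exactly this set either, so fewer than three features will not do.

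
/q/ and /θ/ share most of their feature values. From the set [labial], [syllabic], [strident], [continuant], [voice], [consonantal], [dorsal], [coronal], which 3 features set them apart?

/q/ is the voiceless uvular stop and /θ/ is the voiceless dental fricative. Both are [−labial], [−syllabic], [−strident], [−voice], [+consonantal]. /q/ is [−continuant] while /θ/ is [+continuant]; /q/ is [−coronal] while /θ/ is [+coronal]; /q/ is [+dorsal] while /θ/ is [−dorsal], so the distinguishing features are [continuant], [coronal], [dorsal].

[continuant], [coronal], [dorsal]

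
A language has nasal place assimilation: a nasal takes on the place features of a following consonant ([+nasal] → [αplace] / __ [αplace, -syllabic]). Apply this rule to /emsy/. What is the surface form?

In /emsy/, the nasal /m/ precedes /s/, which is [+coronal]. The nasal assimilates in place, becoming the [+coronal] nasal /n/. The surface form is [ensy].

[ensy]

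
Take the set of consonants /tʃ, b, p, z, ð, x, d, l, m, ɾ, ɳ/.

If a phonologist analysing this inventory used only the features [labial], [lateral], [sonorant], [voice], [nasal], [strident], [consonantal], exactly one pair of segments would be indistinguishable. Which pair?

On the given features, /d/ and /ð/ have an identical profile: [-labial], [-lateral], [-sonorant], [+voice], [-nasal], [-strident], [+consonantal]. No other two segments in the inventory coincide on all 7 features. (They do differ in [continuant] and [distributed], which are not among the given features.)

d, ð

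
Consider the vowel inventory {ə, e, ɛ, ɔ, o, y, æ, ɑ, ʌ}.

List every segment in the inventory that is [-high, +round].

Checking each segment against [-high], [+round]: /ɔ/ (mid back rounded lax vowel), /o/ (mid back rounded tense vowel) satisfy every feature; every other segment in the inventory fails at least one.

ɔ, o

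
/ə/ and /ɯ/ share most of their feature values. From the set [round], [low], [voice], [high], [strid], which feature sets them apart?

[high]

The two segments share [-round], [-low], [+voice], [-strident]. The only feature from the list on which they differ: /ə/ is [-high] while /ɯ/ is [+high].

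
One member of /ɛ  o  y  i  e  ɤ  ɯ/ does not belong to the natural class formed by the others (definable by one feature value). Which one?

ɛ

[tense] groups all but one: /e, ɤ, ɯ, o, i, y/ share [+tense] while /ɛ/ (mid front unrounded lax vowel) alone is [−tense]. Removing any other segment would not leave a single-feature class that excludes it.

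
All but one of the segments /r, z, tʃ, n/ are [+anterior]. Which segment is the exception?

tʃ

/z, n, r/ are all [+anterior]; /tʃ/ (voiceless postalveolar affricate) is [-anterior].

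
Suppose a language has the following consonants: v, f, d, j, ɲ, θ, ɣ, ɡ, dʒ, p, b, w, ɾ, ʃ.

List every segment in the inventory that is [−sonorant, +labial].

v, f, p, b

First, the [−sonorant] segments are /v, f, d, θ, ɣ, ɡ, dʒ, p, b, ʃ/.
Of those, [+labial] leaves /v, f, p, b/.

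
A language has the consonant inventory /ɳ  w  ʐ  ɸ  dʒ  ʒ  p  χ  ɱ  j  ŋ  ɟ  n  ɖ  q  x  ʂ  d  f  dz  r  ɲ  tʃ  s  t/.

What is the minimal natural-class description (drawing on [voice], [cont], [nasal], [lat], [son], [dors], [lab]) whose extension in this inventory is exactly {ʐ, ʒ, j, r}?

[+voice, +cont, -lab]

The class [+voice], [+continuant], [-labial] has exactly /ʐ, ʒ, j, r/ as its extension in this inventory. No smaller conjunction from the listed features achieves this: [+continuant, -labial] alone would also admit /χ, x, ʂ, s/; [+voice, -labial] alone would also admit /ɳ, dʒ, ŋ, ɟ, …/; [+voice, +continuant] alone would also admit /w/; and checking the remaining two-feature bundles turns up none with this extension.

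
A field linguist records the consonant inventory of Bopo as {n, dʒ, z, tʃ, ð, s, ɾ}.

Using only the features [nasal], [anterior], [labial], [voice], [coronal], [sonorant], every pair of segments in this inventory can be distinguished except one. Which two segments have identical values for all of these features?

ð, z

On the given features, /ð/ and /z/ have an identical profile: [-nasal], [+anterior], [-labial], [+voice], [+coronal], [-sonorant]. No other two segments in the inventory coincide on all 6 features. (They do differ in [strident] and [distributed], which are not among the given features.)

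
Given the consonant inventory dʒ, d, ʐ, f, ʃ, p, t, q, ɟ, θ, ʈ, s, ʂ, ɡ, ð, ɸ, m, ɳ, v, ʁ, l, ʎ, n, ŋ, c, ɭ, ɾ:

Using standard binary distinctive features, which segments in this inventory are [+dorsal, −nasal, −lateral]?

The [+dorsal] segments are /q, ɟ, ɡ, ʁ, ʎ, ŋ, c/.
Within that set, [−nasal] gives /q, ɟ, ɡ, ʁ, ʎ, c/.
Then [−lateral] leaves /q, ɟ, ɡ, ʁ, c/.

q, ɟ, ɡ, ʁ, c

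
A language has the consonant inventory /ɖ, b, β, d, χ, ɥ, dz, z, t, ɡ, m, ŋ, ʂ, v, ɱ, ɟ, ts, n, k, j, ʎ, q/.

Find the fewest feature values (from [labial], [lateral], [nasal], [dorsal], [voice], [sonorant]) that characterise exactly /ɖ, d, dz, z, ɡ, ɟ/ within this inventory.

[-sonorant, +voice, -labial]

/ɖ, d, dz, z, ɡ, ɟ/ are all [-sonorant], [+voice], [-labial], and no other segment in the inventory matches all three values. Dropping any one of them over-generates: [+voice, -labial] alone would also admit /ŋ, n, j, ʎ/; [-sonorant, -labial] alone would also admit /χ, t, ʂ, ts, …/; [-sonorant, +voice] alone would also admit /b, β, v/. No other combination of two listed features picks out exactly this set either, so fewer than three features will not do.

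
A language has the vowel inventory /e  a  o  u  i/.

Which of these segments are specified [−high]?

The feature [high] marks segments produced with the tongue body raised. In this inventory /e, a, o/ lack that property, so they are [−high]; /u, i/ are [+high].

e, a, o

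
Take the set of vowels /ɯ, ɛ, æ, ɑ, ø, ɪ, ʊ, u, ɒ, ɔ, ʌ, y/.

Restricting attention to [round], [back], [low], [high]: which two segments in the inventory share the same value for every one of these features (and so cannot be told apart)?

ʊ, u

On the given features, /ʊ/ and /u/ have an identical profile: [+round], [+back], [−low], [+high]. No other two segments in the inventory coincide on all 4 features. (They do differ in [tense], which is not among the given features.)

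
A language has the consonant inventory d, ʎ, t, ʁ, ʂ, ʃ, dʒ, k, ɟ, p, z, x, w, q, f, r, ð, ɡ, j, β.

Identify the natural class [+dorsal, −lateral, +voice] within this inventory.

ʁ, ɟ, w, ɡ, j

Eliminate segments failing any feature: /d, t, ʂ, ʃ, dʒ, p, z, f, r, ð, β/ are [−dorsal]; /ʎ/ is [+lateral]; /k, x, q/ are [−voice]. The remaining /ʁ, ɟ, w, ɡ, j/ satisfy [+dorsal], [−lateral], [+voice].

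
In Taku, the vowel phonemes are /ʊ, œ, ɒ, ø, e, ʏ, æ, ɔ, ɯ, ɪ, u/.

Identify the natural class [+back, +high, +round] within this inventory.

First, the [+back] segments are /ʊ, ɒ, ɔ, ɯ, u/.
Within that set, [+high] gives /ʊ, ɯ, u/.
Intersecting with [+round] leaves /ʊ, u/.

ʊ, u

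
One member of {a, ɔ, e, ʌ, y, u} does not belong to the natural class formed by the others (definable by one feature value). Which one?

The remaining segments after removing /a/ share [-low]; /a/ (low unrounded vowel) is [+low]. For every other candidate removal, the leftover set fails to share any single feature value that the removed segment lacks.

a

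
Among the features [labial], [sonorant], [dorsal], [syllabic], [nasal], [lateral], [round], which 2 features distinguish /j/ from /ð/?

The two segments share [−labial], [−syllabic], [−nasal], [−lateral], [−round]. The only features from the list on which they differ: /j/ is [+sonorant] while /ð/ is [−sonorant]; /j/ is [+dorsal] while /ð/ is [−dorsal].

[sonorant], [dorsal]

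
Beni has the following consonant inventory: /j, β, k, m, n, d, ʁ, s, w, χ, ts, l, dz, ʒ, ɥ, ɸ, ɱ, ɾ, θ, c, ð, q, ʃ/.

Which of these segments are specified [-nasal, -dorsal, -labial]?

Among the inventory, the [-nasal] segments are /j, β, k, d, ʁ, s, w, χ, ts, l, dz, ʒ, ɥ, ɸ, ɾ, θ, c, ð, q, ʃ/.
Of those, [-dorsal] gives /β, d, s, ts, l, dz, ʒ, ɸ, ɾ, θ, ð, ʃ/.
Of those, [-labial] leaves /d, s, ts, l, dz, ʒ, ɾ, θ, ð, ʃ/.

d, s, ts, l, dz, ʒ, ɾ, θ, ð, ʃ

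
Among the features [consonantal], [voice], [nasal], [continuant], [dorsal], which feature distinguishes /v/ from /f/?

The two segments share [+consonantal], [−nasal], [+continuant], [−dorsal]. The only feature from the list on which they differ: /v/ is [+voice] while /f/ is [−voice].

[voice]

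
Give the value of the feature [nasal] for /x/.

[-nasal]

/x/ is the voiceless velar fricative, hence [-nasal].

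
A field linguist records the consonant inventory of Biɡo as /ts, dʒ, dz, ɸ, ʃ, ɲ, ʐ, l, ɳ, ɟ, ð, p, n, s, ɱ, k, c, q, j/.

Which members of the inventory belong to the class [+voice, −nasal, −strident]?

l, ɟ, ð, j

First, the [+voice] segments are /dʒ, dz, ɲ, ʐ, l, ɳ, ɟ, ð, n, ɱ, j/.
Within that set, [−nasal] gives /dʒ, dz, ʐ, l, ɟ, ð, j/.
Within that set, [−strident] leaves /l, ɟ, ð, j/.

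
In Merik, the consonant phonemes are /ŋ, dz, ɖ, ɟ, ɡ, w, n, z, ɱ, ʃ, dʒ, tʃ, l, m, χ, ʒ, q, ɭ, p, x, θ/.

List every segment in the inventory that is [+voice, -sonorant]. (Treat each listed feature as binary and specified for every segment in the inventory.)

dz, ɖ, ɟ, ɡ, z, dʒ, ʒ

The [+voice] segments are /ŋ, dz, ɖ, ɟ, ɡ, w, n, z, ɱ, dʒ, l, m, ʒ, ɭ/.
Of those, [-sonorant] leaves /dz, ɖ, ɟ, ɡ, z, dʒ, ʒ/.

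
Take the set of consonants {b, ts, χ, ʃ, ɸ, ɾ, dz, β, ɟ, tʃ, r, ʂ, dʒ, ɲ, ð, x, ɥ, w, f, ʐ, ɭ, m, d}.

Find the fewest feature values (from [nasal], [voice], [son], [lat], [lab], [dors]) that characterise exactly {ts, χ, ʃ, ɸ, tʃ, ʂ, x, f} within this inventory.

[−voice]

/ts, χ, ʃ, ɸ, tʃ, ʂ, x, f/ are exactly the [−voice] segments in the inventory, so a single feature suffices.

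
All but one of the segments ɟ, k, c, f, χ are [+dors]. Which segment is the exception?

f

/k, χ, ɟ, c/ are all [+dorsal]; /f/ (voiceless labiodental fricative) is [−dorsal].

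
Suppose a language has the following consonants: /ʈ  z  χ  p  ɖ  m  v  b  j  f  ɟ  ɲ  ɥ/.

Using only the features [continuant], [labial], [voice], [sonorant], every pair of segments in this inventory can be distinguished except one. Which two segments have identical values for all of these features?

On the given features, /ɟ/ and /ɖ/ have an identical profile: [-continuant], [-labial], [+voice], [-sonorant]. No other two segments in the inventory coincide on all 4 features. (They do differ in [dorsal], which is not among the given features.)

ɟ, ɖ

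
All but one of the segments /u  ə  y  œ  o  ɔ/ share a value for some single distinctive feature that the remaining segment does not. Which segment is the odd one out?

ə

[round] groups all but one: /y, o, u, œ, ɔ/ share [+round] while /ə/ (mid central vowel (schwa)) alone is [-round]. Removing any other segment would not leave a single-feature class that excludes it.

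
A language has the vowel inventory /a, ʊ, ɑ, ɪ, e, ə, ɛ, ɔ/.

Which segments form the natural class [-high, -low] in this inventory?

e, ə, ɛ, ɔ

First, the [-high] segments are /a, ɑ, e, ə, ɛ, ɔ/.
Then [-low] leaves /e, ə, ɛ, ɔ/.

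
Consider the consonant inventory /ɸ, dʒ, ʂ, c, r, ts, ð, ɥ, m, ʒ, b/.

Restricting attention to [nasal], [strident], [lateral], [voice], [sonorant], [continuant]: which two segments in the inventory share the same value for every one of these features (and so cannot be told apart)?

ɥ, r

Both /ɥ/ and /r/ are [−nasal], [−strident], [−lateral], [+voice], [+sonorant], [+continuant]. Since the list omits [labial], [round] and [dorsal] — which do distinguish the labial-palatal glide from the alveolar trill — this pair collapses; all other pairs remain distinct.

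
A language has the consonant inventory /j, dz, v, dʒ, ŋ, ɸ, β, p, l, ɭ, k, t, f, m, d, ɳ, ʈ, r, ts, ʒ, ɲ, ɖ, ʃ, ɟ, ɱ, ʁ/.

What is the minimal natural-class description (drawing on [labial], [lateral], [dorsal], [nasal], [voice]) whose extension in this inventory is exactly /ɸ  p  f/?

/ɸ, p, f/ are all [−voice], [+labial], and no other segment in the inventory matches both values. Dropping any one of them over-generates: [+labial] alone would also admit /v, β, m, ɱ/; [−voice] alone would also admit /k, t, ʈ, ts, …/. No other single listed feature picks out exactly this set either, so fewer than two features will not do.

[−voice, +labial]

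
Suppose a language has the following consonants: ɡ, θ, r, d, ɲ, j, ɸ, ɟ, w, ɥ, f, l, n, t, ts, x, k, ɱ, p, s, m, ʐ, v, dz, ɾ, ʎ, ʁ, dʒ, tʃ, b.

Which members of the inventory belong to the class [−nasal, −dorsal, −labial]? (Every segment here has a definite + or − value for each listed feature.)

Checking each segment against [−nasal], [−dorsal], [−labial]: /θ/ (voiceless dental fricative), /r/ (alveolar trill), /d/ (voiced alveolar stop), /l/ (alveolar lateral approximant), /t/ (voiceless alveolar stop), /ts/ (voiceless alveolar affricate), among others, satisfy every feature; every other segment in the inventory fails at least one.

θ, r, d, l, t, ts, s, ʐ, dz, ɾ, dʒ, tʃ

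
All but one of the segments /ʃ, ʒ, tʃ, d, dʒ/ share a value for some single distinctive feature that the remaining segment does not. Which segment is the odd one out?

/ʃ, ʒ, dʒ, tʃ/ are all [−anterior], but /d/ (voiced alveolar stop) is [+anterior]. No other single segment can be removed to leave a set sharing one feature value that the removed segment lacks, so /d/ is the odd one out.

d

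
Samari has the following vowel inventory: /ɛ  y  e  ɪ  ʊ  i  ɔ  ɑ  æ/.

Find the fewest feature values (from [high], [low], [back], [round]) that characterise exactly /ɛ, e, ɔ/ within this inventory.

Every target segment is [−high], [−low]; each remaining inventory member fails at least one of these. Each conjunct is needed — [−low] alone would also admit /y, ɪ, ʊ, i/; [−high] alone would also admit /ɑ, æ/ — and no other single listed feature has exactly this extension, so two is the minimum.

[−high, −low]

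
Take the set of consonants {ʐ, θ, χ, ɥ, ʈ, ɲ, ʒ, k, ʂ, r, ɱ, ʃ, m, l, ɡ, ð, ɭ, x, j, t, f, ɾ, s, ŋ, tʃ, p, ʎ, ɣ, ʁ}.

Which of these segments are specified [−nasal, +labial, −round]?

Eliminate segments failing any feature: /ʐ, θ, χ, ʈ, ʒ, k, ʂ, r, ʃ, l, ɡ, ð, ɭ, x, j, t, ɾ, s, tʃ, ʎ, ɣ, ʁ/ are [−labial]; /ɥ/ is [+round]; /ɲ, ɱ, m, ŋ/ are [+nasal]. The remaining /f, p/ satisfy [−nasal], [+labial], [−round].

f, p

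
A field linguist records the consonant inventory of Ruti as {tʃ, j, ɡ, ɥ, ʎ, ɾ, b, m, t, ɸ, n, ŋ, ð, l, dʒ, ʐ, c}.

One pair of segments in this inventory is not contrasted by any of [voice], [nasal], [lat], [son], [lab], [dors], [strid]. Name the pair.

/ʐ/ (voiced retroflex fricative) and /dʒ/ (voiced postalveolar affricate) are both [+voice], [-nasal], [-lateral], [-sonorant], [-labial], [-dorsal], [+strident], so none of the listed features separates them. (They do differ in [continuant] and [distributed], which are not among the given features.) Every other pair in the inventory differs on at least one listed feature.

ʐ, dʒ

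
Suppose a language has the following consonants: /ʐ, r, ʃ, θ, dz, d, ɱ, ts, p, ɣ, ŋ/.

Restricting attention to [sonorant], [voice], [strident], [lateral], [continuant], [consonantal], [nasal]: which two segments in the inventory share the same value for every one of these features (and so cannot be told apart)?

On the given features, /ŋ/ and /ɱ/ have an identical profile: [+sonorant], [+voice], [−strident], [−lateral], [−continuant], [+consonantal], [+nasal]. No other two segments in the inventory coincide on all 7 features. (They do differ in [labial] and [dorsal], which are not among the given features.)

ŋ, ɱ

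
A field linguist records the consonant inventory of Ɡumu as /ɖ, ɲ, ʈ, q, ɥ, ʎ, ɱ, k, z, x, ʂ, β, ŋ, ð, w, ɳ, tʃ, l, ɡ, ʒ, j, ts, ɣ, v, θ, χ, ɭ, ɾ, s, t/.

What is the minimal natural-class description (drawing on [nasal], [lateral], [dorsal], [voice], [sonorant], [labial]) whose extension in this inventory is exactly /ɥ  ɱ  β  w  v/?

/ɥ, ɱ, β, w, v/ are exactly the [+labial] segments in the inventory, so a single feature suffices.

[+labial]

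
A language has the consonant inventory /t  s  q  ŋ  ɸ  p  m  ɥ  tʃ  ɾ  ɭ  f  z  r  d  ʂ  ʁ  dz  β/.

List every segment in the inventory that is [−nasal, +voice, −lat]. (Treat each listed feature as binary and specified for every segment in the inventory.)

The [−nasal] segments are /t, s, q, ɸ, p, ɥ, tʃ, ɾ, ɭ, f, z, r, d, ʂ, ʁ, dz, β/.
Intersecting with [+voice] gives /ɥ, ɾ, ɭ, z, r, d, ʁ, dz, β/.
Within that set, [−lateral] leaves /ɥ, ɾ, z, r, d, ʁ, dz, β/.

ɥ, ɾ, z, r, d, ʁ, dz, β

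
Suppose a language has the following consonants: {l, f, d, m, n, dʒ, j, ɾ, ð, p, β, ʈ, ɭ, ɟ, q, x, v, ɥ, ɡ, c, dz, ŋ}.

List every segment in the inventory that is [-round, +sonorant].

Among the inventory, the [-round] segments are /l, f, d, m, n, dʒ, j, ɾ, ð, p, β, ʈ, ɭ, ɟ, q, x, v, ɡ, c, dz, ŋ/.
Then [+sonorant] leaves /l, m, n, j, ɾ, ɭ, ŋ/.

l, m, n, j, ɾ, ɭ, ŋ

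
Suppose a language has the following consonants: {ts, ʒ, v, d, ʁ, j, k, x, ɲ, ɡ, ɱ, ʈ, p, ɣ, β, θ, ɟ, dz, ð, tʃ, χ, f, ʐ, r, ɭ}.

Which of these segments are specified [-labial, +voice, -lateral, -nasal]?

The [-labial] segments are /ts, ʒ, d, ʁ, j, k, x, ɲ, ɡ, ʈ, ɣ, θ, ɟ, dz, ð, tʃ, χ, ʐ, r, ɭ/.
Among these, [+voice] gives /ʒ, d, ʁ, j, ɲ, ɡ, ɣ, ɟ, dz, ð, ʐ, r, ɭ/.
Intersecting with [-lateral] gives /ʒ, d, ʁ, j, ɲ, ɡ, ɣ, ɟ, dz, ð, ʐ, r/.
Within that set, [-nasal] leaves /ʒ, d, ʁ, j, ɡ, ɣ, ɟ, dz, ð, ʐ, r/.

ʒ, d, ʁ, j, ɡ, ɣ, ɟ, dz, ð, ʐ, r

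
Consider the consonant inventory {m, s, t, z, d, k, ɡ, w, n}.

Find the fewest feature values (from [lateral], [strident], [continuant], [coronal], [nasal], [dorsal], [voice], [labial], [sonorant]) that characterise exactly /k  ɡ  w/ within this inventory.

[+dorsal]

The target set is precisely the extension of [+dorsal] in this inventory.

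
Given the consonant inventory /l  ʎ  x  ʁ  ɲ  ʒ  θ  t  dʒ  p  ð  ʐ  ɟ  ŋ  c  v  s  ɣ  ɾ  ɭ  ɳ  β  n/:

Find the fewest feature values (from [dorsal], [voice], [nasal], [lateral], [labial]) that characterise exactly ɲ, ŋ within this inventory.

/ɲ, ŋ/ are all [+nasal], [+dorsal], and no other segment in the inventory matches both values. Dropping any one of them over-generates: [+dorsal] alone would also admit /ʎ, x, ʁ, ɟ, …/; [+nasal] alone would also admit /ɳ, n/. No other single listed feature picks out exactly this set either, so fewer than two features will not do.

[+nasal, +dorsal]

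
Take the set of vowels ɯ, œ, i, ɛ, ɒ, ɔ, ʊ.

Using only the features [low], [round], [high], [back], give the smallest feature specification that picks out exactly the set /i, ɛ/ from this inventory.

Every target segment is [−back], [−round]; each remaining inventory member fails at least one of these. Each conjunct is needed — [−round] alone would also admit /ɯ/; [−back] alone would also admit /œ/ — and no other single listed feature has exactly this extension, so two is the minimum.

[−back, −round]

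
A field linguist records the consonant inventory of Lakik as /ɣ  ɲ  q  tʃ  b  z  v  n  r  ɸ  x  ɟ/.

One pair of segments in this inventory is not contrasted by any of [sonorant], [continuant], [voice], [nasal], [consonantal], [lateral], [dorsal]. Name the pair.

z, v

On the given features, /z/ and /v/ have an identical profile: [-sonorant], [+continuant], [+voice], [-nasal], [+consonantal], [-lateral], [-dorsal]. No other two segments in the inventory coincide on all 7 features. (They do differ in [labial] and [coronal], which are not among the given features.)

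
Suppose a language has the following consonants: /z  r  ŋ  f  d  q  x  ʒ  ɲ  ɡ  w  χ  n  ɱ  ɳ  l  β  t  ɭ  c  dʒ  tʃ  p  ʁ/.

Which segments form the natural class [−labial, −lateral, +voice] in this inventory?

z, r, ŋ, d, ʒ, ɲ, ɡ, n, ɳ, dʒ, ʁ

First, the [−labial] segments are /z, r, ŋ, d, q, x, ʒ, ɲ, ɡ, χ, n, ɳ, l, t, ɭ, c, dʒ, tʃ, ʁ/.
Among these, [−lateral] gives /z, r, ŋ, d, q, x, ʒ, ɲ, ɡ, χ, n, ɳ, t, c, dʒ, tʃ, ʁ/.
Intersecting with [+voice] leaves /z, r, ŋ, d, ʒ, ɲ, ɡ, n, ɳ, dʒ, ʁ/.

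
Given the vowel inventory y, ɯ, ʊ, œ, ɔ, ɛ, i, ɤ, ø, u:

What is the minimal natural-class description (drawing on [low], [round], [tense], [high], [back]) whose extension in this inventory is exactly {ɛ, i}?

[−back, −round]

Every target segment is [−back], [−round]; each remaining inventory member fails at least one of these. Each conjunct is needed — [−round] alone would also admit /ɯ, ɤ/; [−back] alone would also admit /y, œ, ø/ — and no other single listed feature has exactly this extension, so two is the minimum.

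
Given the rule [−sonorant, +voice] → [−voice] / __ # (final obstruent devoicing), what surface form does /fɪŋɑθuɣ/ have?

[fɪŋɑθux]

Only the final segment /ɣ/ is both word-final and matches the structural description. It is a voiced velar fricative, so [−sonorant, +voice] holds; changing it to [−voice] with all other features held fixed yields /x/ (voiceless velar fricative). No other segment meets both the structural description and the environment, so the output is [fɪŋɑθux].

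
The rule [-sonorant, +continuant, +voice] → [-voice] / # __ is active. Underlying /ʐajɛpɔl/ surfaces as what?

[ʂajɛpɔl]

/ʐ/ satisfies [-sonorant, +continuant, +voice] and sits in # __. The [-voice] counterpart of the voiced retroflex fricative is /ʂ/. Other segments in /ʐajɛpɔl/ either fail the structural description or are not in the environment, so the surface form is [ʂajɛpɔl].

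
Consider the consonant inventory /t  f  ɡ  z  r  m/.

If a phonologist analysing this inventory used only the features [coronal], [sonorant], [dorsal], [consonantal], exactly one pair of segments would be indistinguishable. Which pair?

On the given features, /t/ and /z/ have an identical profile: [+coronal], [-sonorant], [-dorsal], [+consonantal]. No other two segments in the inventory coincide on all 4 features. (They do differ in [voice], [continuant] and [strident], which are not among the given features.)

t, z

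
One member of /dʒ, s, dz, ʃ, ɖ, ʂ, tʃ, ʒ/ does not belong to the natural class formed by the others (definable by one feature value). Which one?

The remaining segments after removing /ɖ/ share [+strident]; /ɖ/ (voiced retroflex stop) is [−strident]. For every other candidate removal, the leftover set fails to share any single feature value that the removed segment lacks.

ɖ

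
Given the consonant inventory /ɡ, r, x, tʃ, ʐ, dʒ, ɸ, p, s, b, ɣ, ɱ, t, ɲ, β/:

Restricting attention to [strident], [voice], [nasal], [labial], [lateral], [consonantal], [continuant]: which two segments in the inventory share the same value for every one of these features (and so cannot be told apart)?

ɣ, r

Both /ɣ/ and /r/ are [-strident], [+voice], [-nasal], [-labial], [-lateral], [+consonantal], [+continuant]. Since the list omits [sonorant], [coronal] and [dorsal] — which do distinguish the voiced velar fricative from the alveolar trill — this pair collapses; all other pairs remain distinct.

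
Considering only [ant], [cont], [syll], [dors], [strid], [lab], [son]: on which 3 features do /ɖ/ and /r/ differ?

[sonorant], [continuant], [anterior]

/ɖ/ is the voiced retroflex stop and /r/ is the alveolar trill. Both are [-syllabic], [-dorsal], [-strident], [-labial]. /ɖ/ is [-sonorant] while /r/ is [+sonorant]; /ɖ/ is [-continuant] while /r/ is [+continuant]; /ɖ/ is [-anterior] while /r/ is [+anterior], so the distinguishing features are [sonorant], [continuant], [anterior].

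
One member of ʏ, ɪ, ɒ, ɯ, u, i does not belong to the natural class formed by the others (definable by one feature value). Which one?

ɒ

/i, u, ɯ, ʏ, ɪ/ are all [+high], but /ɒ/ (low back rounded vowel) is [−high]. No other single segment can be removed to leave a set sharing one feature value that the removed segment lacks, so /ɒ/ is the odd one out.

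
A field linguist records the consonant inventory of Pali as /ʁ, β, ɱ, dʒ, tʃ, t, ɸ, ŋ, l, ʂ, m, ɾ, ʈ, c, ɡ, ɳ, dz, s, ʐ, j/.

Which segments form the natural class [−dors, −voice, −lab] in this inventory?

tʃ, t, ʂ, ʈ, s

Checking each segment against [−dorsal], [−voice], [−labial]: /tʃ/ (voiceless postalveolar affricate), /t/ (voiceless alveolar stop), /ʂ/ (voiceless retroflex fricative), /ʈ/ (voiceless retroflex stop), /s/ (voiceless alveolar fricative) satisfy every feature; every other segment in the inventory fails at least one.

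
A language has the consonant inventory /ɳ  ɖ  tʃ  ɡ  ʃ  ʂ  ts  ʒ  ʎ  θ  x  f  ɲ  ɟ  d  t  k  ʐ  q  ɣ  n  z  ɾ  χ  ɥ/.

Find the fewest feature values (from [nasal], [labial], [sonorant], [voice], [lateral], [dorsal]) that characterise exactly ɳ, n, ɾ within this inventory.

[+sonorant, −dorsal]

Every target segment is [+sonorant], [−dorsal]; each remaining inventory member fails at least one of these. Each conjunct is needed — [−dorsal] alone would also admit /ɖ, tʃ, ʃ, ʂ, …/; [+sonorant] alone would also admit /ʎ, ɲ, ɥ/ — and no other single listed feature has exactly this extension, so two is the minimum.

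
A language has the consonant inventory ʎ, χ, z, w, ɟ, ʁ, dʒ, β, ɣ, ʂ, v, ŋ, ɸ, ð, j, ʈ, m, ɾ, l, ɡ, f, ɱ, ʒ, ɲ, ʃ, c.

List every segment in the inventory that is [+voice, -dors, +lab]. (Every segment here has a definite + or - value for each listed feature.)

β, v, m, ɱ

Checking each segment against [+voice], [-dorsal], [+labial]: /β/ (voiced bilabial fricative), /v/ (voiced labiodental fricative), /m/ (bilabial nasal), /ɱ/ (labiodental nasal) satisfy every feature; every other segment in the inventory fails at least one.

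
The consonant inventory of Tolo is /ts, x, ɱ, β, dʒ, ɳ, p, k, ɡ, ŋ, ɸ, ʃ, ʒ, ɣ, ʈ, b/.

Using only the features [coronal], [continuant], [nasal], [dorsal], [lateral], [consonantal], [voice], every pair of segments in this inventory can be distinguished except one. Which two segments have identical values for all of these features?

ʈ, ts

On the given features, /ʈ/ and /ts/ have an identical profile: [+coronal], [-continuant], [-nasal], [-dorsal], [-lateral], [+consonantal], [-voice]. No other two segments in the inventory coincide on all 7 features. (They do differ in [strident], [delayed release] and [anterior], which are not among the given features.)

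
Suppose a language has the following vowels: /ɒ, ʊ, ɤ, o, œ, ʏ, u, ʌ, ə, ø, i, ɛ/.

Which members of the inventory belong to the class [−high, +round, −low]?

o, œ, ø

Among the inventory, the [−high] segments are /ɒ, ɤ, o, œ, ʌ, ə, ø, ɛ/.
Among these, [+round] gives /ɒ, o, œ, ø/.
Among these, [−low] leaves /o, œ, ø/.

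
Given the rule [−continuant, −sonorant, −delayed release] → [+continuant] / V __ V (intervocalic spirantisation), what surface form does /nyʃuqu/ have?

/q/ satisfies [−continuant, −sonorant, −delayed release] and sits in V __ V. The [+continuant] counterpart of the voiceless uvular stop is /χ/. Other segments in /nyʃuqu/ either fail the structural description or are not in the environment, so the surface form is [nyʃuχu].

[nyʃuχu]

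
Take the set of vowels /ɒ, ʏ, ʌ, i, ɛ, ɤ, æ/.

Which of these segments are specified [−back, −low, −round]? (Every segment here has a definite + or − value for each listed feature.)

i, ɛ

Eliminate segments failing any feature: /ɒ, ʌ, ɤ/ are [+back]; /ʏ/ is [+round]; /æ/ is [+low]. The remaining /i, ɛ/ satisfy [−back], [−low], [−round].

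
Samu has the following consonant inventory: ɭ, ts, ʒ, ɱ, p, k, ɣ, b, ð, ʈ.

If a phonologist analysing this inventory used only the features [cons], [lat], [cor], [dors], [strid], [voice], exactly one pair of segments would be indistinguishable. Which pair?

/ɱ/ (labiodental nasal) and /b/ (voiced bilabial stop) are both [+consonantal], [-lateral], [-coronal], [-dorsal], [-strident], [+voice], so none of the listed features separates them. (They do differ in [sonorant] and [nasal], which are not among the given features.) Every other pair in the inventory differs on at least one listed feature.

ɱ, b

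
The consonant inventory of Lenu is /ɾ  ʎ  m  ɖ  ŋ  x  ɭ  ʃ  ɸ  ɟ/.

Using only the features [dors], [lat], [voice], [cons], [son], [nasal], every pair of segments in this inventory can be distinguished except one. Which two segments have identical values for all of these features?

Both /ɸ/ and /ʃ/ are [-dorsal], [-lateral], [-voice], [+consonantal], [-sonorant], [-nasal]. Since the list omits [strident], [labial] and [coronal] — which do distinguish the voiceless bilabial fricative from the voiceless postalveolar fricative — this pair collapses; all other pairs remain distinct.

ɸ, ʃ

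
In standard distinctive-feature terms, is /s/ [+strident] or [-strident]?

/s/ is the voiceless alveolar fricative, hence [+strident].

[+strident]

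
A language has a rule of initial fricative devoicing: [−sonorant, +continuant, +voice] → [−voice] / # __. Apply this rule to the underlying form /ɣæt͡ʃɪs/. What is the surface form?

[xæt͡ʃɪs]

/ɣ/ satisfies [−sonorant, +continuant, +voice] and sits in # __. The [−voice] counterpart of the voiced velar fricative is /x/. Other segments in /ɣæt͡ʃɪs/ either fail the structural description or are not in the environment, so the surface form is [xæt͡ʃɪs].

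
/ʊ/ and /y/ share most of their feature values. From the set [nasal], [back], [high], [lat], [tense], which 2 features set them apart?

/ʊ/ is the high back rounded lax vowel and /y/ is the high front rounded tense vowel. Both are [−nasal], [+high], [−lateral]. /ʊ/ is [+back] while /y/ is [−back]; /ʊ/ is [−tense] while /y/ is [+tense], so the distinguishing features are [back], [tense].

[back], [tense]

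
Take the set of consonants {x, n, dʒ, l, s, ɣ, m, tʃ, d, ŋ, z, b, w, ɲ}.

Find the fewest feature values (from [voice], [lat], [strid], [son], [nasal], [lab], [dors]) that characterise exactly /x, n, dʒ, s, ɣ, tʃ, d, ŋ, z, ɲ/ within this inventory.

[-lat, -lab]

Every target segment is [-lateral], [-labial]; each remaining inventory member fails at least one of these. Each conjunct is needed — [-labial] alone would also admit /l/; [-lateral] alone would also admit /m, b, w/ — and no other single listed feature has exactly this extension, so two is the minimum.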